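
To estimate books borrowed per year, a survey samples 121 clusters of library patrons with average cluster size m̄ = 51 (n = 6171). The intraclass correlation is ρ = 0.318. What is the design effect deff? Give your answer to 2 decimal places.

16.90

deff = 1 + (51 − 1)·0.318 = 1 + 15.9 = 16.9.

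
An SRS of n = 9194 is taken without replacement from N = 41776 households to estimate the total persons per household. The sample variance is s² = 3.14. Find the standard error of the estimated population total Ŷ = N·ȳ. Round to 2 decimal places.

Var(Ŷ) = N²·Var(ȳ) = N²·(1 − n/N)·s²/n.
f = 9194/41776 = 0.22007851; Var(ȳ) = 0.77992149·3.14/9194 = 2.6636431 × 10^-4.
Var(Ŷ) = 41776² · (2.6636431 × 10^-4) = 464868.1.
SE(Ŷ) = √(464868.1) = 681.81.

681.81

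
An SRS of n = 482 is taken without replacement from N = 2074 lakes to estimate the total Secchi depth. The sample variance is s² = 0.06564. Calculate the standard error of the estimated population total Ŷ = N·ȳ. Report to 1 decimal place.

21.2

Var(Ŷ) = N²·Var(ȳ) = N²·(1 − n/N)·s²/n.
f = 482/2074 = 0.23240116; Var(ȳ) = 0.76759884·0.06564/482 = 1.0453359 × 10^-4.
Var(Ŷ) = 2074² · (1.0453359 × 10^-4) = 449.64873.
SE(Ŷ) = √(449.64873) = 21.2.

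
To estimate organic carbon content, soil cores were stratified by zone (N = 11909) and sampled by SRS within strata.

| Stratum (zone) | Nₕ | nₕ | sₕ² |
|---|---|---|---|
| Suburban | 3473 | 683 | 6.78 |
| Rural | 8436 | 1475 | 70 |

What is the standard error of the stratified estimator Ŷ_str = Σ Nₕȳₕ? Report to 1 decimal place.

1698.0

Var(Ŷ_str) = Σₕ Nₕ²(1 − fₕ)sₕ²/nₕ.
Suburban: 3473²·(1 − 683/3473)·6.78/683 = 96187.354.
Rural: 8436²·(1 − 1475/8436)·70/1475 = 2.786854 × 10^6.
Sum = 2.8830414 × 10^6.
SE = √(2.8830414 × 10^6) = 1698.0.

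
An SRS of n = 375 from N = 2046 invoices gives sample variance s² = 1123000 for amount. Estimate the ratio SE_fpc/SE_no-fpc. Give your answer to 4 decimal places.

f = n/N = 375/2046 = 0.18328446.
SE_no-fpc = √(s²/n) = 54.723548; SE_fpc = √((1−f)s²/n) = 49.454937.
Ratio = √(1−f) = 0.90372316.

0.9037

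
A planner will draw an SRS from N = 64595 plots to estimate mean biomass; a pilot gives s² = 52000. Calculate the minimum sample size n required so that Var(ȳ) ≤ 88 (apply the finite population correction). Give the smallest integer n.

586

Without fpc, n₀ = s²/D = 52000/88 = 590.9091.
With fpc, (1 − n/N)·s²/n ≤ D requires n ≥ n₀/(1 + n₀/N) = 590.9091/(1 + 590.9091/64595) = 585.5525.
Rounding up, n = 586.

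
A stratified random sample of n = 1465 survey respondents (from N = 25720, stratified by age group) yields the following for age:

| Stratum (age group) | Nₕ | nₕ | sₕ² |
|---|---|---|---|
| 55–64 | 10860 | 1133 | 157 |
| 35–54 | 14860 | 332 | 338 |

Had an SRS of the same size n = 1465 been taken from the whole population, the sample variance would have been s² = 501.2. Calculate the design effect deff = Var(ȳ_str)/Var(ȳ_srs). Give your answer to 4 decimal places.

Var(ȳ_str) = Σ Wₕ²(1−fₕ)sₕ²/nₕ with Wₕ = Nₕ/25720:
  55–64: (10860/25720)²·(1−1133/10860)·157/1133 = 0.022127714
  35–54: (14860/25720)²·(1−332/14860)·338/332 = 0.3322472
  → Var(ȳ_str) = 0.35437491.
Var(ȳ_srs) = (1 − 1465/25720)·501.2/1465 = 0.32262926.
deff = 0.35437491 / 0.32262926 = 1.0984.

1.0984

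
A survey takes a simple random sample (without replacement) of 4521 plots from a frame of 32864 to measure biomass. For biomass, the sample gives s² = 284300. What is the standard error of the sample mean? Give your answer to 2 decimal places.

7.36

Under SRS without replacement, Var(ȳ) = (1 − f)·s²/n with f = n/N = 4521/32864 = 0.13756694.
Var(ȳ) = (1 − 0.13756694)·284300/4521 = 0.86243306·62.884318 = 54.233514.
SE(ȳ) = √(54.233514) = 7.36.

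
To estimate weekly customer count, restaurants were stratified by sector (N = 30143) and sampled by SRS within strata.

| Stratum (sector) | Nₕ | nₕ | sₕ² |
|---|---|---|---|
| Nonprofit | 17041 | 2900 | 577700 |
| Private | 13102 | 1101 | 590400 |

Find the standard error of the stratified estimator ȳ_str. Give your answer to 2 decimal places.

Var(ȳ_str) = Σₕ Wₕ²(1 − fₕ)sₕ²/nₕ with Wₕ = Nₕ/N, N = 30143.
Nonprofit: Wₕ = 0.56533855; term = 0.56533855²·(1 − 0.17017781)·577700/2900 = 52.833164.
Private: Wₕ = 0.43466145; term = 0.43466145²·(1 − 0.08403297)·590400/1101 = 92.798534.
Sum = 145.6317.
SE = √(145.6317) = 12.07.

12.07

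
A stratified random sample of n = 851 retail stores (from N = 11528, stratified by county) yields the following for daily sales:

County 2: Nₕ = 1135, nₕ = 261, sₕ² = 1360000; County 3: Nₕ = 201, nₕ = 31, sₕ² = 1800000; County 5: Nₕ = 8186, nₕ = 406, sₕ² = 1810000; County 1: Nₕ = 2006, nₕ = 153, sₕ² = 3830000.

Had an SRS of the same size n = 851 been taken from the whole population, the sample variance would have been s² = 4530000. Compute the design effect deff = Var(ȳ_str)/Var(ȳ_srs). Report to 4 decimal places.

Var(ȳ_str) = Σ Wₕ²(1−fₕ)sₕ²/nₕ with Wₕ = Nₕ/11528:
  County 2: (1135/11528)²·(1−261/1135)·1360000/261 = 38.895357
  County 3: (201/11528)²·(1−31/201)·1800000/31 = 14.929589
  County 5: (8186/11528)²·(1−406/8186)·1810000/406 = 2136.4658
  County 1: (2006/11528)²·(1−153/2006)·3830000/153 = 700.17364
  → Var(ȳ_str) = 2890.4644.
Var(ȳ_srs) = (1 − 851/11528)·4530000/851 = 4930.193.
deff = 2890.4644 / 4930.193 = 0.5863.

0.5863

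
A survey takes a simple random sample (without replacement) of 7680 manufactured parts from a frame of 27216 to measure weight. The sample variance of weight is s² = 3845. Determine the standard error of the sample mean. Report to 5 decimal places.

Under SRS without replacement, Var(ȳ) = (1 − f)·s²/n with f = n/N = 7680/27216 = 0.28218695.
Var(ȳ) = (1 − 0.28218695)·3845/7680 = 0.71781305·0.50065104 = 0.35937385.
SE(ȳ) = √(0.35937385) = 0.59948.

0.59948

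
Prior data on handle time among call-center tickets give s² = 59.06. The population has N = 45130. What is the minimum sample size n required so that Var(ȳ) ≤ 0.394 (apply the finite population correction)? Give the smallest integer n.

Without fpc, n₀ = s²/D = 59.06/0.394 = 149.8985.
With fpc, (1 − n/N)·s²/n ≤ D requires n ≥ n₀/(1 + n₀/N) = 149.8985/(1 + 149.8985/45130) = 149.4023.
Rounding up, n = 150.

150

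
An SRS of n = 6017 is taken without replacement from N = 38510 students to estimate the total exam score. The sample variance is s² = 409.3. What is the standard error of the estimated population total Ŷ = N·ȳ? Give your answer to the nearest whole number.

Var(Ŷ) = N²·Var(ȳ) = N²·(1 − n/N)·s²/n.
f = 6017/38510 = 0.15624513; Var(ȳ) = 0.84375487·409.3/6017 = 0.057395524.
Var(Ŷ) = 38510² · 0.057395524 = 8.5118716 × 10^7.
SE(Ŷ) = √(8.5118716 × 10^7) = 9226.

9226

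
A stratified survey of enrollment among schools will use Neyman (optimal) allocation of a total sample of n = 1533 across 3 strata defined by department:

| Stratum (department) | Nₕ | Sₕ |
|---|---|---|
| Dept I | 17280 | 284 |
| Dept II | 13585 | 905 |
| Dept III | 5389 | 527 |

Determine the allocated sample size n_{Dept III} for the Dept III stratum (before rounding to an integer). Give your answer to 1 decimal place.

217.2

Neyman allocation: nₕ = n·NₕSₕ / Σⱼ NⱼSⱼ.
Σ NⱼSⱼ = 17280·284 + 13585·905 + 5389·527 = 2.0041948 × 10^7.
n_{Dept III} = 1533·5389·527 / (2.0041948 × 10^7) = 217.2.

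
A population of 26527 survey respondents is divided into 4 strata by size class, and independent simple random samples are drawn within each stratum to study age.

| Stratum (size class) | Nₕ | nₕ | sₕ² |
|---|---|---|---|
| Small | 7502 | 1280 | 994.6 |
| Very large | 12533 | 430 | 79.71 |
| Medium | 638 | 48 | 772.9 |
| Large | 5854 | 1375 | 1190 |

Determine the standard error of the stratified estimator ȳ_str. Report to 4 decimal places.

0.3638

Var(ȳ_str) = Σₕ Wₕ²(1 − fₕ)sₕ²/nₕ with Wₕ = Nₕ/N, N = 26527.
Small: Wₕ = 0.28280620; term = 0.28280620²·(1 − 0.17062117)·994.6/1280 = 0.051542951.
Very large: Wₕ = 0.47246202; term = 0.47246202²·(1 − 0.03430942)·79.71/430 = 0.039959142.
Medium: Wₕ = 0.02405097; term = 0.02405097²·(1 − 0.07523511)·772.9/48 = 0.0086134767.
Large: Wₕ = 0.22068082; term = 0.22068082²·(1 − 0.23488213)·1190/1375 = 0.032247925.
Sum = 0.13236349.
SE = √(0.13236349) = 0.3638.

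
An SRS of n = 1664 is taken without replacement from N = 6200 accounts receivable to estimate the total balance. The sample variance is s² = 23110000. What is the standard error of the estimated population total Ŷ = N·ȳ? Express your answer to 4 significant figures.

Var(Ŷ) = N²·Var(ȳ) = N²·(1 − n/N)·s²/n.
f = 1664/6200 = 0.26838710; Var(ȳ) = 0.73161290·23110000/1664 = 10160.802.
Var(Ŷ) = 6200² · 10160.802 = 3.9058123 × 10^11.
SE(Ŷ) = √(3.9058123 × 10^11) = 625000.

625000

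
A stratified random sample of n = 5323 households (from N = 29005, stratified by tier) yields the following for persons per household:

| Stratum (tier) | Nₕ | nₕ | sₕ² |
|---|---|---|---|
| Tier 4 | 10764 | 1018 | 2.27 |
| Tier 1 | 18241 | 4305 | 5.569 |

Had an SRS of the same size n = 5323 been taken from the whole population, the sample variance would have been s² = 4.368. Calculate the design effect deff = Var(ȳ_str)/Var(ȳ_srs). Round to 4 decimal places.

0.9984

Var(ȳ_str) = Σ Wₕ²(1−fₕ)sₕ²/nₕ with Wₕ = Nₕ/29005:
  Tier 4: (10764/29005)²·(1−1018/10764)·2.27/1018 = 2.7805611 × 10^-4
  Tier 1: (18241/29005)²·(1−4305/18241)·5.569/4305 = 3.9088149 × 10^-4
  → Var(ȳ_str) = 6.689376 × 10^-4.
Var(ȳ_srs) = (1 − 5323/29005)·4.368/5323 = 6.6999517 × 10^-4.
deff = (6.689376 × 10^-4) / (6.6999517 × 10^-4) = 0.9984.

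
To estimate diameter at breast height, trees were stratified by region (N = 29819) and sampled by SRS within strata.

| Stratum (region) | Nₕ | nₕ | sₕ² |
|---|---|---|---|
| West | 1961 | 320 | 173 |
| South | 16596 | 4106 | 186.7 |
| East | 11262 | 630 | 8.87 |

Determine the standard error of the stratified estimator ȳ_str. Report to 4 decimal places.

Var(ȳ_str) = Σₕ Wₕ²(1 − fₕ)sₕ²/nₕ with Wₕ = Nₕ/N, N = 29819.
West: Wₕ = 0.06576344; term = 0.06576344²·(1 − 0.16318205)·173/320 = 0.0019565734.
South: Wₕ = 0.55655790; term = 0.55655790²·(1 − 0.24740901)·186.7/4106 = 0.010599981.
East: Wₕ = 0.37767866; term = 0.37767866²·(1 − 0.05594033)·8.87/630 = 0.0018959523.
Sum = 0.014452507.
SE = √(0.014452507) = 0.1202.

0.1202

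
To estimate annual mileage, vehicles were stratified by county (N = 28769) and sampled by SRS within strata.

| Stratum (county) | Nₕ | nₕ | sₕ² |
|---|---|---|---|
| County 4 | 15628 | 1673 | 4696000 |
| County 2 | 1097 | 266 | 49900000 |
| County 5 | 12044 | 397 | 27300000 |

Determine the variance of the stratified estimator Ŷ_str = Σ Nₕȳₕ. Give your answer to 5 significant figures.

Var(Ŷ_str) = Σₕ Nₕ²(1 − fₕ)sₕ²/nₕ.
County 4: 15628²·(1 − 1673/15628)·4696000/1673 = 6.1216062 × 10^11.
County 2: 1097²·(1 − 266/1097)·49900000/266 = 1.7101199 × 10^11.
County 5: 12044²·(1 − 397/12044)·27300000/397 = 9.6462156 × 10^12.
Sum = 1.0429388 × 10^13.

1.0429 × 10^13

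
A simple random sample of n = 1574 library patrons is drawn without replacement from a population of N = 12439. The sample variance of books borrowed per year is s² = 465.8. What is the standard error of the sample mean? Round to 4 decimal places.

Under SRS without replacement, Var(ȳ) = (1 − f)·s²/n with f = n/N = 1574/12439 = 0.12653750.
Var(ȳ) = (1 − 0.12653750)·465.8/1574 = 0.87346250·0.29593393 = 0.25848719.
SE(ȳ) = √(0.25848719) = 0.5084.

0.5084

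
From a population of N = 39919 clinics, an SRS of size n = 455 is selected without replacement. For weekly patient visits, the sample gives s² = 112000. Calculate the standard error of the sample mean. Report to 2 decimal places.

15.60

Under SRS without replacement, Var(ȳ) = (1 − f)·s²/n with f = n/N = 455/39919 = 0.01139808.
Var(ȳ) = (1 − 0.01139808)·112000/455 = 0.98860192·246.15385 = 243.34816.
SE(ȳ) = √(243.34816) = 15.60.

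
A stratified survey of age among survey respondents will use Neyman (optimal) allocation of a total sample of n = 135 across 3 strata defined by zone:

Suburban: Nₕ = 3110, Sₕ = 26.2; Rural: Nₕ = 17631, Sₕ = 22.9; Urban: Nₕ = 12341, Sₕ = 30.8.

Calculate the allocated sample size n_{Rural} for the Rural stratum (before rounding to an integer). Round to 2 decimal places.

62.99

Neyman allocation: nₕ = n·NₕSₕ / Σⱼ NⱼSⱼ.
Σ NⱼSⱼ = 3110·26.2 + 17631·22.9 + 12341·30.8 = 865334.7.
n_{Rural} = 135·17631·22.9 / 865334.7 = 62.99.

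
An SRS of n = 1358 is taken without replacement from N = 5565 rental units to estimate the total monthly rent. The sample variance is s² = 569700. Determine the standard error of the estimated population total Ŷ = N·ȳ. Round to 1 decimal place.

Var(Ŷ) = N²·Var(ȳ) = N²·(1 − n/N)·s²/n.
f = 1358/5565 = 0.24402516; Var(ȳ) = 0.75597484·569700/1358 = 317.14202.
Var(Ŷ) = 5565² · 317.14202 = 9.8216426 × 10^9.
SE(Ŷ) = √(9.8216426 × 10^9) = 99104.2.

99104.2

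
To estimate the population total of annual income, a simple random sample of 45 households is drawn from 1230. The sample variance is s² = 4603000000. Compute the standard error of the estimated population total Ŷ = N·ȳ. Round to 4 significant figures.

Var(Ŷ) = N²·Var(ȳ) = N²·(1 − n/N)·s²/n.
f = 45/1230 = 0.03658537; Var(ȳ) = 0.96341463·4603000000/45 = 9.8546612 × 10^7.
Var(Ŷ) = 1230² · (9.8546612 × 10^7) = 1.4909117 × 10^14.
SE(Ŷ) = √(1.4909117 × 10^14) = 1.221 × 10^7.

1.221 × 10^7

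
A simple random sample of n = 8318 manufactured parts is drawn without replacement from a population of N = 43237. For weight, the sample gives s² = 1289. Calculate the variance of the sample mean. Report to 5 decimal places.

Under SRS without replacement, Var(ȳ) = (1 − f)·s²/n with f = n/N = 8318/43237 = 0.19238153.
Var(ȳ) = (1 − 0.19238153)·1289/8318 = 0.80761847·0.15496514 = 0.12515271.

0.12515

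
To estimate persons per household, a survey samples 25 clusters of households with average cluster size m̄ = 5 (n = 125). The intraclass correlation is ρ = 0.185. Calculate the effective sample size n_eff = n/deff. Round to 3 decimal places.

deff = 1 + (5 − 1)·0.185 = 1 + 0.74 = 1.74.
n_eff = 125 / 1.74 = 71.839.

71.839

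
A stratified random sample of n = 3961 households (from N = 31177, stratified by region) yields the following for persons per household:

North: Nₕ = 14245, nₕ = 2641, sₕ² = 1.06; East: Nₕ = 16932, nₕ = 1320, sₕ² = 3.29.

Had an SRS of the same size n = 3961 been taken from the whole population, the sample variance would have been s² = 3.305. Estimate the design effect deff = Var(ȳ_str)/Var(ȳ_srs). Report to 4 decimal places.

Var(ȳ_str) = Σ Wₕ²(1−fₕ)sₕ²/nₕ with Wₕ = Nₕ/31177:
  North: (14245/31177)²·(1−2641/14245)·1.06/2641 = 6.8255711 × 10^-5
  East: (16932/31177)²·(1−1320/16932)·3.29/1320 = 6.7782897 × 10^-4
  → Var(ȳ_str) = 7.4608468 × 10^-4.
Var(ȳ_srs) = (1 − 3961/31177)·3.305/3961 = 7.2837762 × 10^-4.
deff = (7.4608468 × 10^-4) / (7.2837762 × 10^-4) = 1.0243.

1.0243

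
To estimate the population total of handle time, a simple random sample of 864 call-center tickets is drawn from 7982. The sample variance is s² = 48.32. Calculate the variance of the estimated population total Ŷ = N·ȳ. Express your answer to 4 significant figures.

Var(Ŷ) = N²·Var(ȳ) = N²·(1 − n/N)·s²/n.
f = 864/7982 = 0.10824355; Var(ȳ) = 0.89175645·48.32/864 = 0.049872305.
Var(Ŷ) = 7982² · 0.049872305 = 3.1774805 × 10^6.

3.177 × 10^6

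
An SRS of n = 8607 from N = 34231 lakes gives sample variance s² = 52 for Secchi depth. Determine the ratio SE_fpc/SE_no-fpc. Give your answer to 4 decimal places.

0.8652

f = n/N = 8607/34231 = 0.25143875.
SE_no-fpc = √(s²/n) = 0.077727692; SE_fpc = √((1−f)s²/n) = 0.067249559.
Ratio = √(1−f) = 0.86519434.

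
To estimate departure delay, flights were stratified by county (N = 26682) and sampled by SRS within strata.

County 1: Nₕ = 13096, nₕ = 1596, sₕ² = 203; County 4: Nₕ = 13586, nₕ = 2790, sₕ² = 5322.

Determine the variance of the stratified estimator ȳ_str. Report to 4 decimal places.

Var(ȳ_str) = Σₕ Wₕ²(1 − fₕ)sₕ²/nₕ with Wₕ = Nₕ/N, N = 26682.
County 1: Wₕ = 0.49081778; term = 0.49081778²·(1 − 0.12186927)·203/1596 = 0.026906852.
County 4: Wₕ = 0.50918222; term = 0.50918222²·(1 − 0.20535846)·5322/2790 = 0.39299624.
Sum = 0.41990309.

0.4199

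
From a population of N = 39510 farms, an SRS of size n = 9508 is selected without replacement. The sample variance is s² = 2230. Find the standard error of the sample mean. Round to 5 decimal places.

Under SRS without replacement, Var(ȳ) = (1 − f)·s²/n with f = n/N = 9508/39510 = 0.24064794.
Var(ȳ) = (1 − 0.24064794)·2230/9508 = 0.75935206·0.23453934 = 0.17809793.
SE(ȳ) = √(0.17809793) = 0.42202.

0.42202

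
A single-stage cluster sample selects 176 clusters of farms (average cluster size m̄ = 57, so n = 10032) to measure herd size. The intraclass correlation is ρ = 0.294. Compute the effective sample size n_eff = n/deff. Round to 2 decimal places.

574.44

deff = 1 + (57 − 1)·0.294 = 1 + 16.464 = 17.464.
n_eff = 10032 / 17.464 = 574.44.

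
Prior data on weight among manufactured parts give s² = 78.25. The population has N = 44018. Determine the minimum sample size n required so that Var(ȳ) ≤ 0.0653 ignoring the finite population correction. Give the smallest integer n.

Without fpc, n₀ = s²/D = 78.25/0.0653 = 1198.3155.
Rounding up, n = 1199.

1199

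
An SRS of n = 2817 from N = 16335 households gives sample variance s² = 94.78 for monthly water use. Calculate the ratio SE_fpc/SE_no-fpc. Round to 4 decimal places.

f = n/N = 2817/16335 = 0.17245179.
SE_no-fpc = √(s²/n) = 0.1834277; SE_fpc = √((1−f)s²/n) = 0.16686359.
Ratio = √(1−f) = 0.90969677.

0.9097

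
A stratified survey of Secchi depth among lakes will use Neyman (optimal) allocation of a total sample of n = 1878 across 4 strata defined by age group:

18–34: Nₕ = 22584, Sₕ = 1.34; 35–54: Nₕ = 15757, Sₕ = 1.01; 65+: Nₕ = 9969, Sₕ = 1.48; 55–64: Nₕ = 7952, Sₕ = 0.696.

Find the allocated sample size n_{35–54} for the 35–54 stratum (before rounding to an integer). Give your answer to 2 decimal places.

Neyman allocation: nₕ = n·NₕSₕ / Σⱼ NⱼSⱼ.
Σ NⱼSⱼ = 22584·1.34 + 15757·1.01 + 9969·1.48 + 7952·0.696 = 66465.842.
n_{35–54} = 1878·15757·1.01 / 66465.842 = 449.67.

449.67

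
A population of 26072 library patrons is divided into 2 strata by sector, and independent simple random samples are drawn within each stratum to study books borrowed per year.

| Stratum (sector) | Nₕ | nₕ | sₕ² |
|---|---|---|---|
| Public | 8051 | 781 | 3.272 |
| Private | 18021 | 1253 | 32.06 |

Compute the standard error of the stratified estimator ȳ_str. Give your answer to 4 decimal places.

0.1083

Var(ȳ_str) = Σₕ Wₕ²(1 − fₕ)sₕ²/nₕ with Wₕ = Nₕ/N, N = 26072.
Public: Wₕ = 0.30879871; term = 0.30879871²·(1 − 0.09700658)·3.272/781 = 3.6074291 × 10^-4.
Private: Wₕ = 0.69120129; term = 0.69120129²·(1 − 0.06952999)·32.06/1253 = 0.01137428.
Sum = 0.011735023.
SE = √(0.011735023) = 0.1083.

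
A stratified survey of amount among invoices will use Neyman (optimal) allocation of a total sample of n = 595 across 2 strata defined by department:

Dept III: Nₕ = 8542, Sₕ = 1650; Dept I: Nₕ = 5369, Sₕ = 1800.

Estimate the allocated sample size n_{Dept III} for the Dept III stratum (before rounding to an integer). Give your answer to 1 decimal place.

353.0

Neyman allocation: nₕ = n·NₕSₕ / Σⱼ NⱼSⱼ.
Σ NⱼSⱼ = 8542·1650 + 5369·1800 = 2.37585 × 10^7.
n_{Dept III} = 595·8542·1650 / (2.37585 × 10^7) = 353.0.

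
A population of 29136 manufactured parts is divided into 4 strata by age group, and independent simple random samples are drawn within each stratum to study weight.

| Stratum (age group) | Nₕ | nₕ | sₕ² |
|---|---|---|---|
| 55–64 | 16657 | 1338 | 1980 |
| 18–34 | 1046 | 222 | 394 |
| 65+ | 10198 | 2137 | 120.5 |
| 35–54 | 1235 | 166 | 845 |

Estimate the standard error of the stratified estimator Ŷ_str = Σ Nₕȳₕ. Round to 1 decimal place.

Var(Ŷ_str) = Σₕ Nₕ²(1 − fₕ)sₕ²/nₕ.
55–64: 16657²·(1 − 1338/16657)·1980/1338 = 3.7760373 × 10^8.
18–34: 1046²·(1 − 222/1046)·394/222 = 1.5296855 × 10^6.
65+: 10198²·(1 − 2137/10198)·120.5/2137 = 4.6353919 × 10^6.
35–54: 1235²·(1 − 166/1235)·845/166 = 6.7203715 × 10^6.
Sum = 3.9048918 × 10^8.
SE = √(3.9048918 × 10^8) = 19760.8.

19760.8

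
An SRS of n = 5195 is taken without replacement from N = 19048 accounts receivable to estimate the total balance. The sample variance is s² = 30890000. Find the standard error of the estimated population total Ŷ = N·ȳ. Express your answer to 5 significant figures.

1.2526 × 10^6

Var(Ŷ) = N²·Var(ȳ) = N²·(1 − n/N)·s²/n.
f = 5195/19048 = 0.27273205; Var(ȳ) = 0.72726795·30890000/5195 = 4324.4095.
Var(Ŷ) = 19048² · 4324.4095 = 1.5690095 × 10^12.
SE(Ŷ) = √(1.5690095 × 10^12) = 1.2526 × 10^6.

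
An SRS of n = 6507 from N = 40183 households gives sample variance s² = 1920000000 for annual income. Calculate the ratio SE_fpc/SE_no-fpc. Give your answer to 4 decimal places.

f = n/N = 6507/40183 = 0.16193415.
SE_no-fpc = √(s²/n) = 543.20056; SE_fpc = √((1−f)s²/n) = 497.27804.
Ratio = √(1−f) = 0.91545936.

0.9155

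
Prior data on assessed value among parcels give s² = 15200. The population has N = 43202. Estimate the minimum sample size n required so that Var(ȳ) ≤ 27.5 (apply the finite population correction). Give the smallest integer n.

Without fpc, n₀ = s²/D = 15200/27.5 = 552.7273.
With fpc, (1 − n/N)·s²/n ≤ D requires n ≥ n₀/(1 + n₀/N) = 552.7273/(1 + 552.7273/43202) = 545.7450.
Rounding up, n = 546.

546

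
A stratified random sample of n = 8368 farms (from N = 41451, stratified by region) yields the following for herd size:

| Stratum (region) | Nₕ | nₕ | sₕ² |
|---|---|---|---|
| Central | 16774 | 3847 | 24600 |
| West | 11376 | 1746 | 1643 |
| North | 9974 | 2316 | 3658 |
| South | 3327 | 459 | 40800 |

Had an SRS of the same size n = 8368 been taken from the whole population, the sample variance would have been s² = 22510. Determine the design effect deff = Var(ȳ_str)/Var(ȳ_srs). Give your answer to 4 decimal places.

Var(ȳ_str) = Σ Wₕ²(1−fₕ)sₕ²/nₕ with Wₕ = Nₕ/41451:
  Central: (16774/41451)²·(1−3847/16774)·24600/3847 = 0.80700697
  West: (11376/41451)²·(1−1746/11376)·1643/1746 = 0.059998331
  North: (9974/41451)²·(1−2316/9974)·3658/2316 = 0.070213375
  South: (3327/41451)²·(1−459/3327)·40800/459 = 0.49363893
  → Var(ȳ_str) = 1.4308576.
Var(ȳ_srs) = (1 − 8368/41451)·22510/8368 = 2.1469587.
deff = 1.4308576 / 2.1469587 = 0.6665.

0.6665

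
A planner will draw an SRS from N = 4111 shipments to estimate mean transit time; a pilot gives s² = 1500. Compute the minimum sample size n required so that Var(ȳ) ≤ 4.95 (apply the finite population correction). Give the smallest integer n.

Without fpc, n₀ = s²/D = 1500/4.95 = 303.0303.
With fpc, (1 − n/N)·s²/n ≤ D requires n ≥ n₀/(1 + n₀/N) = 303.0303/(1 + 303.0303/4111) = 282.2268.
Rounding up, n = 283.

283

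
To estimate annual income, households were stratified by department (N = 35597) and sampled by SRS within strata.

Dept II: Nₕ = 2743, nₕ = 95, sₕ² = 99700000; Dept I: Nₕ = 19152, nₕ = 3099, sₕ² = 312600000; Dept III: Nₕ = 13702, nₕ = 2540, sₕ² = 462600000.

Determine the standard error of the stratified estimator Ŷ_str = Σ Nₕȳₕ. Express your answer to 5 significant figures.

8.1541 × 10^6

Var(Ŷ_str) = Σₕ Nₕ²(1 − fₕ)sₕ²/nₕ.
Dept II: 2743²·(1 − 95/2743)·99700000/95 = 7.6228143 × 10^12.
Dept I: 19152²·(1 − 3099/19152)·312600000/3099 = 3.1012568 × 10^13.
Dept III: 13702²·(1 − 2540/13702)·462600000/2540 = 2.7854662 × 10^13.
Sum = 6.6490044 × 10^13.
SE = √(6.6490044 × 10^13) = 8.1541 × 10^6.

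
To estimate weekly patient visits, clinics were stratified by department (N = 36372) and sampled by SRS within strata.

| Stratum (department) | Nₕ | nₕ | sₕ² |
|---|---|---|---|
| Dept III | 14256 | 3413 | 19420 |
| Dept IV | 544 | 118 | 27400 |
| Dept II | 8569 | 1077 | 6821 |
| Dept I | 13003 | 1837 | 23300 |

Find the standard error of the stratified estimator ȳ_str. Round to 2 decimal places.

Var(ȳ_str) = Σₕ Wₕ²(1 − fₕ)sₕ²/nₕ with Wₕ = Nₕ/N, N = 36372.
Dept III: Wₕ = 0.39194985; term = 0.39194985²·(1 − 0.23940797)·19420/3413 = 0.66485313.
Dept IV: Wₕ = 0.01495656; term = 0.01495656²·(1 − 0.21691176)·27400/118 = 0.040676417.
Dept II: Wₕ = 0.23559331; term = 0.23559331²·(1 − 0.12568561)·6821/1077 = 0.30734482.
Dept I: Wₕ = 0.35750027; term = 0.35750027²·(1 − 0.14127509)·23300/1837 = 1.392046.
Sum = 2.4049204.
SE = √(2.4049204) = 1.55.

1.55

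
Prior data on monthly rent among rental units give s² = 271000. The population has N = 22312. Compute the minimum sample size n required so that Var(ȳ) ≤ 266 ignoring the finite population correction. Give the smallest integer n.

1019

Without fpc, n₀ = s²/D = 271000/266 = 1018.7970.
Rounding up, n = 1019.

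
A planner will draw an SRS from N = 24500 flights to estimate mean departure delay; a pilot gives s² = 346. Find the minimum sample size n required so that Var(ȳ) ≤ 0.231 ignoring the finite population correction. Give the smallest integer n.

Without fpc, n₀ = s²/D = 346/0.231 = 1497.8355.
Rounding up, n = 1498.

1498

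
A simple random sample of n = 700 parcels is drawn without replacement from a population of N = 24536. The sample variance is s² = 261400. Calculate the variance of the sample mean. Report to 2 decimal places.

Under SRS without replacement, Var(ȳ) = (1 − f)·s²/n with f = n/N = 700/24536 = 0.02852951.
Var(ȳ) = (1 − 0.02852951)·261400/700 = 0.97147049·373.42857 = 362.77484.

362.77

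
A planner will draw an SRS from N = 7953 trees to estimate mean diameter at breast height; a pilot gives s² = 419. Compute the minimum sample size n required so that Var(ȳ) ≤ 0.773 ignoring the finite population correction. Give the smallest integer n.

543

Without fpc, n₀ = s²/D = 419/0.773 = 542.0440.
Rounding up, n = 543.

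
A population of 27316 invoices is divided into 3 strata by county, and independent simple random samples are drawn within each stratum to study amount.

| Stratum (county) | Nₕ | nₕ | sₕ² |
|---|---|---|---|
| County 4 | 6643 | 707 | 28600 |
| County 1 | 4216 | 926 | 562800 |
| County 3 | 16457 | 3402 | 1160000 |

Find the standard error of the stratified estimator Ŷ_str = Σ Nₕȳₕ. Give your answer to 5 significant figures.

Var(Ŷ_str) = Σₕ Nₕ²(1 − fₕ)sₕ²/nₕ.
County 4: 6643²·(1 − 707/6643)·28600/707 = 1.5951619 × 10^9.
County 1: 4216²·(1 − 926/4216)·562800/926 = 8.4302335 × 10^9.
County 3: 16457²·(1 − 3402/16457)·1160000/3402 = 7.3257353 × 10^10.
Sum = 8.3282748 × 10^10.
SE = √(8.3282748 × 10^10) = 288590.

288590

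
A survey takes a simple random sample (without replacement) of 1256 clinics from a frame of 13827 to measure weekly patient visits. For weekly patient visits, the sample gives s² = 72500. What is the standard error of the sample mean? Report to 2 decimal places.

7.24

Under SRS without replacement, Var(ȳ) = (1 − f)·s²/n with f = n/N = 1256/13827 = 0.09083677.
Var(ȳ) = (1 − 0.09083677)·72500/1256 = 0.90916323·57.72293 = 52.479566.
SE(ȳ) = √(52.479566) = 7.24.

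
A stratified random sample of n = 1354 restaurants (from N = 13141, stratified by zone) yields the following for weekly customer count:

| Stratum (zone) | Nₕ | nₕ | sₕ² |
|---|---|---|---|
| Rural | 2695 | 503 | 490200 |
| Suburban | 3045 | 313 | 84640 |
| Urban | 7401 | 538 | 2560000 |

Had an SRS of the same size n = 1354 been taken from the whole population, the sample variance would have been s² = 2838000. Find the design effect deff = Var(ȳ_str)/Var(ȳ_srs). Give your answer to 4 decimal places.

Var(ȳ_str) = Σ Wₕ²(1−fₕ)sₕ²/nₕ with Wₕ = Nₕ/13141:
  Rural: (2695/13141)²·(1−503/2695)·490200/503 = 33.338635
  Suburban: (3045/13141)²·(1−313/3045)·84640/313 = 13.026942
  Urban: (7401/13141)²·(1−538/7401)·2560000/538 = 1399.6043
  → Var(ȳ_str) = 1445.9699.
Var(ȳ_srs) = (1 − 1354/13141)·2838000/1354 = 1880.0465.
deff = 1445.9699 / 1880.0465 = 0.7691.

0.7691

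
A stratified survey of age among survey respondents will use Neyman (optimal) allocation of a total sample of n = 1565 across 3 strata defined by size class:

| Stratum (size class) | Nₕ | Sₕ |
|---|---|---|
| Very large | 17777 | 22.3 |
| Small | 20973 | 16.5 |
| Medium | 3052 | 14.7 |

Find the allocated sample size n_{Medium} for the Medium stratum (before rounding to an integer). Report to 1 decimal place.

Neyman allocation: nₕ = n·NₕSₕ / Σⱼ NⱼSⱼ.
Σ NⱼSⱼ = 17777·22.3 + 20973·16.5 + 3052·14.7 = 787346.
n_{Medium} = 1565·3052·14.7 / 787346 = 89.2.

89.2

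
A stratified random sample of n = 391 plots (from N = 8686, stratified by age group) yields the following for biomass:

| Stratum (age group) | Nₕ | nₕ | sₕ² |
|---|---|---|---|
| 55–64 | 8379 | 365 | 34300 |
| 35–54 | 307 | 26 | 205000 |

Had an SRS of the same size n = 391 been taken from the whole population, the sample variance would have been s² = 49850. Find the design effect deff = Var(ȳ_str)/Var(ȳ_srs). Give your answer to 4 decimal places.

0.7610

Var(ȳ_str) = Σ Wₕ²(1−fₕ)sₕ²/nₕ with Wₕ = Nₕ/8686:
  55–64: (8379/8686)²·(1−365/8379)·34300/365 = 83.637903
  35–54: (307/8686)²·(1−26/307)·205000/26 = 9.0154116
  → Var(ȳ_str) = 92.653315.
Var(ȳ_srs) = (1 − 391/8686)·49850/391 = 121.75449.
deff = 92.653315 / 121.75449 = 0.7610.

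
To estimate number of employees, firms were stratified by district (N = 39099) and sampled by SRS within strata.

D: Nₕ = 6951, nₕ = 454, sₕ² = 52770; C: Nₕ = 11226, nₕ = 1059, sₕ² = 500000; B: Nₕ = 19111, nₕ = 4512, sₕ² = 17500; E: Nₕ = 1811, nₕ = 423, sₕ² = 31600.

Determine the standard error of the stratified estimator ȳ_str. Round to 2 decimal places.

6.29

Var(ȳ_str) = Σₕ Wₕ²(1 − fₕ)sₕ²/nₕ with Wₕ = Nₕ/N, N = 39099.
D: Wₕ = 0.17777948; term = 0.17777948²·(1 − 0.06531434)·52770/454 = 3.4336822.
C: Wₕ = 0.28711732; term = 0.28711732²·(1 − 0.09433458)·500000/1059 = 35.25012.
B: Wₕ = 0.48878488; term = 0.48878488²·(1 − 0.23609440)·17500/4512 = 0.7078548.
E: Wₕ = 0.04631832; term = 0.04631832²·(1 − 0.23357261)·31600/423 = 0.12283534.
Sum = 39.514492.
SE = √(39.514492) = 6.29.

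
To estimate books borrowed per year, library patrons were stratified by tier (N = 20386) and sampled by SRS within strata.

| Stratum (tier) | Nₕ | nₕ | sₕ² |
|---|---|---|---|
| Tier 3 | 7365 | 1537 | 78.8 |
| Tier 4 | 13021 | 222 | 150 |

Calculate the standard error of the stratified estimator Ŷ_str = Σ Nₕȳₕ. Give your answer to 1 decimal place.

Var(Ŷ_str) = Σₕ Nₕ²(1 − fₕ)sₕ²/nₕ.
Tier 3: 7365²·(1 − 1537/7365)·78.8/1537 = 2.2006179 × 10^6.
Tier 4: 13021²·(1 − 222/13021)·150/222 = 1.1260526 × 10^8.
Sum = 1.1480588 × 10^8.
SE = √(1.1480588 × 10^8) = 10714.8.

10714.8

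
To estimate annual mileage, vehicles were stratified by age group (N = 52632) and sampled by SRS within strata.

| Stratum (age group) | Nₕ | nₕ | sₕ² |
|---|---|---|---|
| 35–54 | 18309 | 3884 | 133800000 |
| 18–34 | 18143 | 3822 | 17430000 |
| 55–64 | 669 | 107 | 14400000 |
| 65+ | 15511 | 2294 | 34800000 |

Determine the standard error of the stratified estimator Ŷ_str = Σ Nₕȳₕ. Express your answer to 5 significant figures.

Var(Ŷ_str) = Σₕ Nₕ²(1 − fₕ)sₕ²/nₕ.
35–54: 18309²·(1 − 3884/18309)·133800000/3884 = 9.098239 × 10^12.
18–34: 18143²·(1 − 3822/18143)·17430000/3822 = 1.1849203 × 10^12.
55–64: 669²·(1 − 107/669)·14400000/107 = 5.0598908 × 10^10.
65+: 15511²·(1 − 2294/15511)·34800000/2294 = 3.1099866 × 10^12.
Sum = 1.3443745 × 10^13.
SE = √(1.3443745 × 10^13) = 3.6666 × 10^6.

3.6666 × 10^6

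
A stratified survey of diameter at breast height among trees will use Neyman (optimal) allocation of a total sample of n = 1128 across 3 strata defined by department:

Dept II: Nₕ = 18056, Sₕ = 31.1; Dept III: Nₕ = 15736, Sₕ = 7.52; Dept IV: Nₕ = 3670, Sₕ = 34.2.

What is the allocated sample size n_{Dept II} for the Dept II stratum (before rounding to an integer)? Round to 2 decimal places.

786.47

Neyman allocation: nₕ = n·NₕSₕ / Σⱼ NⱼSⱼ.
Σ NⱼSⱼ = 18056·31.1 + 15736·7.52 + 3670·34.2 = 805390.32.
n_{Dept II} = 1128·18056·31.1 / 805390.32 = 786.47.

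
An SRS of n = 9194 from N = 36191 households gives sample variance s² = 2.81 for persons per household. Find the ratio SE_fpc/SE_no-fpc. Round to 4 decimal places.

f = n/N = 9194/36191 = 0.25404106.
SE_no-fpc = √(s²/n) = 0.017482394; SE_fpc = √((1−f)s²/n) = 0.015099354.
Ratio = √(1−f) = 0.86368915.

0.8637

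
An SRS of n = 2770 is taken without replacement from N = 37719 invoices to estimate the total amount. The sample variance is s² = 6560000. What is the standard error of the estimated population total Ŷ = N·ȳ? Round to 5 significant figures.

1.7669 × 10^6

Var(Ŷ) = N²·Var(ȳ) = N²·(1 − n/N)·s²/n.
f = 2770/37719 = 0.07343779; Var(ȳ) = 0.92656221·6560000/2770 = 2194.3134.
Var(Ŷ) = 37719² · 2194.3134 = 3.1219001 × 10^12.
SE(Ŷ) = √(3.1219001 × 10^12) = 1.7669 × 10^6.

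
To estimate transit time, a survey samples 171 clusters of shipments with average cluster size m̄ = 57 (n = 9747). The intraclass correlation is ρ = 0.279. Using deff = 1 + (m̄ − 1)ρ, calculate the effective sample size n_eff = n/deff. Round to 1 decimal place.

deff = 1 + (57 − 1)·0.279 = 1 + 15.624 = 16.624.
n_eff = 9747 / 16.624 = 586.3.

586.3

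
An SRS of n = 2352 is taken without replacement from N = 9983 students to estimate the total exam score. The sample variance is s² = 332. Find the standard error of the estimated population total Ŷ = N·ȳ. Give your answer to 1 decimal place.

Var(Ŷ) = N²·Var(ȳ) = N²·(1 − n/N)·s²/n.
f = 2352/9983 = 0.23560052; Var(ȳ) = 0.76439948·332/2352 = 0.10789993.
Var(Ŷ) = 9983² · 0.10789993 = 1.0753338 × 10^7.
SE(Ŷ) = √(1.0753338 × 10^7) = 3279.2.

3279.2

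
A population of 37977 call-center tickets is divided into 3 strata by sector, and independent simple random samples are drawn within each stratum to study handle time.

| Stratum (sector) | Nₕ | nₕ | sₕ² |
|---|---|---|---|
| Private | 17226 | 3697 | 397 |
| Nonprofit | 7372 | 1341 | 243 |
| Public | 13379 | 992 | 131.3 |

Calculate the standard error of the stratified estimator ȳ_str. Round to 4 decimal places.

Var(ȳ_str) = Σₕ Wₕ²(1 − fₕ)sₕ²/nₕ with Wₕ = Nₕ/N, N = 37977.
Private: Wₕ = 0.45359033; term = 0.45359033²·(1 − 0.21461744)·397/3697 = 0.017352014.
Nonprofit: Wₕ = 0.19411749; term = 0.19411749²·(1 − 0.18190450)·243/1341 = 0.0055861275.
Public: Wₕ = 0.35229218; term = 0.35229218²·(1 − 0.07414605)·131.3/992 = 0.015209031.
Sum = 0.038147173.
SE = √(0.038147173) = 0.1953.

0.1953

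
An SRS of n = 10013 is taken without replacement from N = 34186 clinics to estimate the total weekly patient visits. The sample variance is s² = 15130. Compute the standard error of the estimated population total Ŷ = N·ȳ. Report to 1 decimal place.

35336.8

Var(Ŷ) = N²·Var(ȳ) = N²·(1 − n/N)·s²/n.
f = 10013/34186 = 0.29289768; Var(ȳ) = 0.70710232·15130/10013 = 1.0684568.
Var(Ŷ) = 34186² · 1.0684568 = 1.2486869 × 10^9.
SE(Ŷ) = √(1.2486869 × 10^9) = 35336.8.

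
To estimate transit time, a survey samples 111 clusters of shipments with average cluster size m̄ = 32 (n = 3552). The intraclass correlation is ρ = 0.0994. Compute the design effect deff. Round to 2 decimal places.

4.08

deff = 1 + (32 − 1)·0.0994 = 1 + 3.0814 = 4.0814.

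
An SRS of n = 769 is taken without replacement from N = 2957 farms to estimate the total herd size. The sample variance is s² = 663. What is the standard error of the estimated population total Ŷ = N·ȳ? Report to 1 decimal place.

2361.8

Var(Ŷ) = N²·Var(ȳ) = N²·(1 − n/N)·s²/n.
f = 769/2957 = 0.26006087; Var(ȳ) = 0.73993913·663/769 = 0.63794492.
Var(Ŷ) = 2957² · 0.63794492 = 5.5780941 × 10^6.
SE(Ŷ) = √(5.5780941 × 10^6) = 2361.8.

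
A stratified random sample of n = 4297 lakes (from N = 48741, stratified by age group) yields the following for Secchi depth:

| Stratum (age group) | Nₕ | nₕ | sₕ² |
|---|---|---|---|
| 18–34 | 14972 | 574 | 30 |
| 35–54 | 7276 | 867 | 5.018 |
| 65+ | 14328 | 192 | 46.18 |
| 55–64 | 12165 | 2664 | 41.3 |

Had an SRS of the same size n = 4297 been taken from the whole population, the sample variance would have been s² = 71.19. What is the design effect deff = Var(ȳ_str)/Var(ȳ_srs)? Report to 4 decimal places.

Var(ȳ_str) = Σ Wₕ²(1−fₕ)sₕ²/nₕ with Wₕ = Nₕ/48741:
  18–34: (14972/48741)²·(1−574/14972)·30/574 = 0.0047424469
  35–54: (7276/48741)²·(1−867/7276)·5.018/867 = 1.1360715 × 10^-4
  65+: (14328/48741)²·(1−192/14328)·46.18/192 = 0.020505763
  55–64: (12165/48741)²·(1−2664/12165)·41.3/2664 = 7.5423797 × 10^-4
  → Var(ȳ_str) = 0.026116055.
Var(ȳ_srs) = (1 − 4297/48741)·71.19/4297 = 0.015106795.
deff = 0.026116055 / 0.015106795 = 1.7288.

1.7288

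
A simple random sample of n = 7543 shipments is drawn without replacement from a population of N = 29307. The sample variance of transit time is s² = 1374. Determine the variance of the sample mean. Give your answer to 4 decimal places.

0.1353

Under SRS without replacement, Var(ȳ) = (1 − f)·s²/n with f = n/N = 7543/29307 = 0.25737878.
Var(ȳ) = (1 − 0.25737878)·1374/7543 = 0.74262122·0.18215564 = 0.13527264.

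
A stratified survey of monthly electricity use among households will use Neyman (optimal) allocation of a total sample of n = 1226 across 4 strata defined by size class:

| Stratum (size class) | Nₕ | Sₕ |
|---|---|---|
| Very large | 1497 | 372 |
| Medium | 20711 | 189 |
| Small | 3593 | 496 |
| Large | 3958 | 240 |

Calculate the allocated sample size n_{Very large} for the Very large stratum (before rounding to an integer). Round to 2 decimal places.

94.78

Neyman allocation: nₕ = n·NₕSₕ / Σⱼ NⱼSⱼ.
Σ NⱼSⱼ = 1497·372 + 20711·189 + 3593·496 + 3958·240 = 7.203311 × 10^6.
n_{Very large} = 1226·1497·372 / (7.203311 × 10^6) = 94.78.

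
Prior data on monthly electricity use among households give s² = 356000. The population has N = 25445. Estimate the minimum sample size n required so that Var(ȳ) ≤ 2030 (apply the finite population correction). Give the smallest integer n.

175

Without fpc, n₀ = s²/D = 356000/2030 = 175.3695.
With fpc, (1 − n/N)·s²/n ≤ D requires n ≥ n₀/(1 + n₀/N) = 175.3695/(1 + 175.3695/25445) = 174.1691.
Rounding up, n = 175.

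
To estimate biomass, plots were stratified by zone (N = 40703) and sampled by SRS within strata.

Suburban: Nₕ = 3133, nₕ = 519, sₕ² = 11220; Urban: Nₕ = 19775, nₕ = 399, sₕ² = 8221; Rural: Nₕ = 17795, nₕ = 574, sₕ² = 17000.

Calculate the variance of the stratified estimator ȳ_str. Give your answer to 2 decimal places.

10.35

Var(ȳ_str) = Σₕ Wₕ²(1 − fₕ)sₕ²/nₕ with Wₕ = Nₕ/N, N = 40703.
Suburban: Wₕ = 0.07697221; term = 0.07697221²·(1 − 0.16565592)·11220/519 = 0.10686577.
Urban: Wₕ = 0.48583642; term = 0.48583642²·(1 − 0.02017699)·8221/399 = 4.7651824.
Rural: Wₕ = 0.43719136; term = 0.43719136²·(1 − 0.03225625)·17000/574 = 5.4782336.
Sum = 10.350282.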